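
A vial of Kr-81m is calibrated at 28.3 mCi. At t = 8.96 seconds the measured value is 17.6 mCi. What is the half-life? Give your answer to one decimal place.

A/A₀ = 17.6/28.3 ≈ 0.62191.
n = log₂(1.608) ≈ 0.68523 half-lives elapsed in 8.96 seconds.
t½ = 8.96/0.68523 ≈ 13.076 seconds.

13.1 seconds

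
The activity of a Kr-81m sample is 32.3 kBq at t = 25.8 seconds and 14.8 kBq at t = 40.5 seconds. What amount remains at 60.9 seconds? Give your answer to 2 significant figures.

5.0 kBq

Over Δt = 40.5 − 25.8 = 14.7 seconds, the level fell by a factor of 32.3/14.8 ≈ 2.1824.
n = log₂(2.1824) ≈ 1.1259 half-lives, so t½ = 14.7/1.1259 ≈ 13.056 seconds.
From t = 40.5 to t = 60.9: 14.8 × (1/2)^((60.9−40.5)/13.056) ≈ 5.0107 kBq.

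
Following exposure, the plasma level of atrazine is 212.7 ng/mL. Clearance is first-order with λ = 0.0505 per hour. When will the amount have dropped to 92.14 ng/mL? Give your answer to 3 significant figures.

t½ = ln 2 / λ = 0.69315 / 0.0505 ≈ 13.726 hours.
Fraction remaining = 92.14/212.7 ≈ 0.43319.
n = log₂(212.7/92.14) = ln(2.3084)/ln 2 ≈ 1.2069 half-lives.
t = n × t½ = 1.2069 × 13.726 ≈ 16.566 hours.

16.6 hours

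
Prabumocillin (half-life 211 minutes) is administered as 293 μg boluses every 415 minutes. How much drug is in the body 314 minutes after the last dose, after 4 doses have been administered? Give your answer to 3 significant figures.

140 μg

The 4 doses were given 1559, 1144, 729, 314 minutes ago.
Total = 293·(1/2)^(1559/211) + 293·(1/2)^(1144/211) + 293·(1/2)^(729/211) + 293·(1/2)^(314/211)
      = 1.7485 + 6.8351 + 26.719 + 104.45 ≈ 139.75 μg.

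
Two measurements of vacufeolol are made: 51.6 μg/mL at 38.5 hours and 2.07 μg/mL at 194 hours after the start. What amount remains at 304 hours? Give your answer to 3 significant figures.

0.213 μg/mL

Over Δt = 194 − 38.5 = 155.5 hours, the level fell by a factor of 51.6/2.07 ≈ 24.928.
n = log₂(24.928) ≈ 4.6397 half-lives, so t½ = 155.5/4.6397 ≈ 33.515 hours.
From t = 194 to t = 304: 2.07 × (1/2)^((304−194)/33.515) ≈ 0.2128 μg/mL.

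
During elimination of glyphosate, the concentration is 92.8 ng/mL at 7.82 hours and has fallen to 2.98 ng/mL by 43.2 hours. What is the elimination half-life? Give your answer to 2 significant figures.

7.1 hours

Over Δt = 43.2 − 7.82 = 35.38 hours, the level fell by a factor of 92.8/2.98 ≈ 31.141.
n = log₂(31.141) ≈ 4.9607 half-lives, so t½ = 35.38/4.9607 ≈ 7.132 hours.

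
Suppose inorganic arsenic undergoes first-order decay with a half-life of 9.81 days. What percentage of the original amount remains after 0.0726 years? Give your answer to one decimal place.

15.4%

0.0726 years = 26.499 days.
n = 26.499/9.81 ≈ 2.7012 half-lives.
Fraction remaining = (1/2)^2.7012 ≈ 0.15376, i.e. 15.376%.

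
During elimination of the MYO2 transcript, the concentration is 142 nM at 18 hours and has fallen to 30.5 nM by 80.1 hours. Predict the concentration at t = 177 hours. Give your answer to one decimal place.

2.8 nM

Over Δt = 80.1 − 18 = 62.1 hours, the level fell by a factor of 142/30.5 ≈ 4.6557.
n = log₂(4.6557) ≈ 2.219 half-lives, so t½ = 62.1/2.219 ≈ 27.985 hours.
From t = 80.1 to t = 177: 30.5 × (1/2)^((177−80.1)/27.985) ≈ 2.7668 nM.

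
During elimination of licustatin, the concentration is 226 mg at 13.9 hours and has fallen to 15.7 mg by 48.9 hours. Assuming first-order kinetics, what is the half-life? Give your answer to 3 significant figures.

Over Δt = 48.9 − 13.9 = 35 hours, the level fell by a factor of 226/15.7 ≈ 14.395.
n = log₂(14.395) ≈ 3.8475 half-lives, so t½ = 35/3.8475 ≈ 9.0968 hours.

9.10 hours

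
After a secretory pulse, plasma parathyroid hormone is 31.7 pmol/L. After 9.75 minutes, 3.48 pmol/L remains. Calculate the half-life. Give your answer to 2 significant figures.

3.1 minutes

A/A₀ = 3.48/31.7 ≈ 0.10978.
n = log₂(9.1092) ≈ 3.1873 half-lives elapsed in 9.75 minutes.
t½ = 9.75/3.1873 ≈ 3.059 minutes.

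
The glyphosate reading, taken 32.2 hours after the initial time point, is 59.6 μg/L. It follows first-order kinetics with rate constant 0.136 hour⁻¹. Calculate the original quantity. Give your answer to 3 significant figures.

4750 μg/L

t½ = ln 2 / k = 0.69315 / 0.136 ≈ 5.0967 hours.
Number of half-lives elapsed: n = 32.2/5.0967 ≈ 6.3179.
A₀ = A × 2^n = 59.6 × 2^6.3179 = 59.6 × 79.774 ≈ 4754.5 μg/L.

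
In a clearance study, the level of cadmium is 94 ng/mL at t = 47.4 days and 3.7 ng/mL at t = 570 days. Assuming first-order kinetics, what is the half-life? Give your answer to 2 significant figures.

110 days

Over Δt = 570 − 47.4 = 522.6 days, the level fell by a factor of 94/3.7 ≈ 25.405.
n = log₂(25.405) ≈ 4.6671 half-lives, so t½ = 522.6/4.6671 ≈ 111.98 days.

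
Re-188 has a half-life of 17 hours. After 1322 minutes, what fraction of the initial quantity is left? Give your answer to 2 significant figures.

1322 minutes = 22.0333 hours.
n = 22.0333/17 ≈ 1.2961 half-lives.
Fraction remaining = (1/2)^1.2961 ≈ 0.40723.

0.41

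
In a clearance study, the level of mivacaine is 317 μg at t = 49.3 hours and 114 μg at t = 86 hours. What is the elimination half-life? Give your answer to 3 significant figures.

24.9 hours

Over Δt = 86 − 49.3 = 36.7 hours, the level fell by a factor of 317/114 ≈ 2.7807.
n = log₂(2.7807) ≈ 1.4754 half-lives, so t½ = 36.7/1.4754 ≈ 24.874 hours.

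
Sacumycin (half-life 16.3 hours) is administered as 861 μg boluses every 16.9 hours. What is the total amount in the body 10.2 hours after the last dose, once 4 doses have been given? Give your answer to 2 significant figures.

1000 μg

The 4 doses were given 60.9, 44, 27.1, 10.2 hours ago.
Total = 861·(1/2)^(60.9/16.3) + 861·(1/2)^(44/16.3) + 861·(1/2)^(27.1/16.3) + 861·(1/2)^(10.2/16.3)
      = 64.609 + 132.56 + 271.97 + 557.99 ≈ 1027.1 μg.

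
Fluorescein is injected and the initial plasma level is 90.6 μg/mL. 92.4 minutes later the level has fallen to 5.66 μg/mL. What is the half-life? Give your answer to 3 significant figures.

23.1 minutes

A/A₀ = 5.66/90.6 ≈ 0.062472.
n = log₂(16.007) ≈ 4.0006 half-lives elapsed in 92.4 minutes.
t½ = 92.4/4.0006 ≈ 23.096 minutes.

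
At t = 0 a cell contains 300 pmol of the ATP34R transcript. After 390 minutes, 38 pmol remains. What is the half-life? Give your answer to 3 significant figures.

131 minutes

A/A₀ = 38/300 ≈ 0.12667.
n = log₂(7.8947) ≈ 2.9809 half-lives elapsed in 390 minutes.
t½ = 390/2.9809 ≈ 130.83 minutes.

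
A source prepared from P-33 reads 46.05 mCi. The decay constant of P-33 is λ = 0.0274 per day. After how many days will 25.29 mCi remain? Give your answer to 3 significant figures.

21.9 days

t½ = ln 2 / λ = 0.69315 / 0.0274 ≈ 25.297 days.
Fraction remaining = 25.29/46.05 ≈ 0.54919.
n = log₂(46.05/25.29) = ln(1.8209)/ln 2 ≈ 0.86463 half-lives.
t = n × t½ = 0.86463 × 25.297 ≈ 21.873 days.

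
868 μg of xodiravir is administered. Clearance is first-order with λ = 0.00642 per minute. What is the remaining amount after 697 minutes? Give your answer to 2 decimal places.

t½ = ln 2 / λ = 0.69315 / 0.00642 ≈ 107.97 minutes.
Number of half-lives: n = 697/107.97 ≈ 6.4557.
Remaining = 868 × (1/2)^6.4557 = 868 × 0.011393 ≈ 9.8893 μg.

9.89 μg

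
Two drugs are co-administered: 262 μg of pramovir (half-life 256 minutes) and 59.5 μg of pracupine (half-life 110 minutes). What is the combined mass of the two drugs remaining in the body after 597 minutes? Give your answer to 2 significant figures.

53 μg

pramovir: 262 × (1/2)^(597/256) = 262 × (1/2)^2.332 ≈ 52.034 μg.
pracupine: 59.5 × (1/2)^(597/110) = 59.5 × (1/2)^5.4273 ≈ 1.3828 μg.
Total = 52.034 + 1.3828 ≈ 53.417 μg.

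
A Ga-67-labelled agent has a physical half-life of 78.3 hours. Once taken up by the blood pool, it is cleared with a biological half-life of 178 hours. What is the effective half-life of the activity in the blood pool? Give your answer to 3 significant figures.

1/t_eff = 1/t_phys + 1/t_biol = 1/78.3 + 1/178 = 0.018389 per hour.
t_eff = 78.3 × 178 / (78.3 + 178) ≈ 54.379 hours.

54.4 hours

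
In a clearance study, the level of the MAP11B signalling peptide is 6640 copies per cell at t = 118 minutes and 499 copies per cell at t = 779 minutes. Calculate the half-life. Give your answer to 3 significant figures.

Over Δt = 779 − 118 = 661 minutes, the level fell by a factor of 6640/499 ≈ 13.307.
n = log₂(13.307) ≈ 3.7341 half-lives, so t½ = 661/3.7341 ≈ 177.02 minutes.

177 minutes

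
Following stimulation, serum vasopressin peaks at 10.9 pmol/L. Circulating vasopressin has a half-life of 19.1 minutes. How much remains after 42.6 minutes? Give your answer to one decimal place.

Number of half-lives: n = 42.6/19.1 ≈ 2.2304.
Remaining = 10.9 × (1/2)^2.2304 = 10.9 × 0.2131 ≈ 2.3228 pmol/L.

2.3 pmol/L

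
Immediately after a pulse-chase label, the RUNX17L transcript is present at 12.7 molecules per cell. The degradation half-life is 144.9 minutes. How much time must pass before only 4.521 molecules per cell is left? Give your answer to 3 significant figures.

Fraction remaining = 4.521/12.7 ≈ 0.35598.
n = log₂(12.7/4.521) = ln(2.8091)/ln 2 ≈ 1.4901 half-lives.
t = n × t½ = 1.4901 × 144.9 ≈ 215.92 minutes.

216 minutes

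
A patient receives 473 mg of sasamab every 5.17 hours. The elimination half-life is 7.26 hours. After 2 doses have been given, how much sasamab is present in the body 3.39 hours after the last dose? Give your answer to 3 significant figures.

551 mg

The 2 doses were given 8.56, 3.39 hours ago.
Total = 473·(1/2)^(8.56/7.26) + 473·(1/2)^(3.39/7.26)
      = 208.89 + 342.21 ≈ 551.11 mg.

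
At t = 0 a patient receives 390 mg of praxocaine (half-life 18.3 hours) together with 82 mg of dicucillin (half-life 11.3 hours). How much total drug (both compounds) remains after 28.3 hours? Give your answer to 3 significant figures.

148 mg

praxocaine: 390 × (1/2)^(28.3/18.3) = 390 × (1/2)^1.5464 ≈ 133.52 mg.
dicucillin: 82 × (1/2)^(28.3/11.3) = 82 × (1/2)^2.5044 ≈ 14.451 mg.
Total = 133.52 + 14.451 ≈ 147.97 mg.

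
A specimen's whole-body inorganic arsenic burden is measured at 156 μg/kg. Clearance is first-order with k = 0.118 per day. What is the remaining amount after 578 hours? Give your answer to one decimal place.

t½ = ln 2 / k = 0.69315 / 0.118 ≈ 5.8741 days.
Convert the elapsed time: 578 hours = 24.0833 days.
Number of half-lives: n = 24.0833/5.8741 ≈ 4.0999.
Remaining = 156 × (1/2)^4.0999 = 156 × 0.058319 ≈ 9.0977 μg/kg.

9.1 μg/kg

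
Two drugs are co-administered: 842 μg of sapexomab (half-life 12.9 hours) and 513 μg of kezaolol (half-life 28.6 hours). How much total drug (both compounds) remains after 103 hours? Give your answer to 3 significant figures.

sapexomab: 842 × (1/2)^(103/12.9) = 842 × (1/2)^7.9845 ≈ 3.3246 μg.
kezaolol: 513 × (1/2)^(103/28.6) = 513 × (1/2)^3.6014 ≈ 42.266 μg.
Total = 3.3246 + 42.266 ≈ 45.59 μg.

45.6 μg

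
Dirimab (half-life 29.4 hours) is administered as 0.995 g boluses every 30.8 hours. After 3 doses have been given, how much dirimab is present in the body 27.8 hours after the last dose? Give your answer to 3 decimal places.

0.887 g

The 3 doses were given 89.4, 58.6, 27.8 hours ago.
Total = 0.995·(1/2)^(89.4/29.4) + 0.995·(1/2)^(58.6/29.4) + 0.995·(1/2)^(27.8/29.4)
      = 0.12091 + 0.24993 + 0.51663 ≈ 0.88746 g.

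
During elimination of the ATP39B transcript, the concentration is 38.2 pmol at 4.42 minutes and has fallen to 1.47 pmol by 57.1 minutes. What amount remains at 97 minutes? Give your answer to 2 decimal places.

0.12 pmol

Over Δt = 57.1 − 4.42 = 52.68 minutes, the level fell by a factor of 38.2/1.47 ≈ 25.986.
n = log₂(25.986) ≈ 4.6997 half-lives, so t½ = 52.68/4.6997 ≈ 11.209 minutes.
From t = 57.1 to t = 97: 1.47 × (1/2)^((97−57.1)/11.209) ≈ 0.12468 pmol.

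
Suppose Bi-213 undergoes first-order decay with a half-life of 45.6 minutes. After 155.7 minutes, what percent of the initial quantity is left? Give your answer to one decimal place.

9.4%

n = 155.7/45.6 ≈ 3.4145 half-lives.
Fraction remaining = (1/2)^3.4145 ≈ 0.093787, i.e. 9.3787%.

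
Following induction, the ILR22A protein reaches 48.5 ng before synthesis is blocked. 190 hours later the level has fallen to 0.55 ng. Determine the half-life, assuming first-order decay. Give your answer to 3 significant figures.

29.4 hours

A/A₀ = 0.55/48.5 ≈ 0.01134.
n = log₂(88.182) ≈ 6.4624 half-lives elapsed in 190 hours.
t½ = 190/6.4624 ≈ 29.401 hours.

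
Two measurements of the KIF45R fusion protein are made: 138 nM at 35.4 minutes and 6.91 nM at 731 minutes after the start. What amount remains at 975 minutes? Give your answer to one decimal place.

2.4 nM

Over Δt = 731 − 35.4 = 695.6 minutes, the level fell by a factor of 138/6.91 ≈ 19.971.
n = log₂(19.971) ≈ 4.3198 half-lives, so t½ = 695.6/4.3198 ≈ 161.02 minutes.
From t = 731 to t = 975: 6.91 × (1/2)^((975−731)/161.02) ≈ 2.4173 nM.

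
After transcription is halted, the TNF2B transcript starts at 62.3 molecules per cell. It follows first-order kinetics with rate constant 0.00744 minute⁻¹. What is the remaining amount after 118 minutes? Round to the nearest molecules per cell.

t½ = ln 2 / λ = 0.69315 / 0.00744 ≈ 93.165 minutes.
Number of half-lives: n = 118/93.165 ≈ 1.2666.
Remaining = 62.3 × (1/2)^1.2666 = 62.3 × 0.41565 ≈ 25.895 molecules per cell.

26 molecules per cell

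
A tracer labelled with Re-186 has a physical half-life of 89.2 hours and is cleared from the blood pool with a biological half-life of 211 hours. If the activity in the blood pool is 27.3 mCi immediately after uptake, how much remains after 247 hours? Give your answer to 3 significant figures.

1/t_eff = 1/t_phys + 1/t_biol = 1/89.2 + 1/211 = 0.01595 per hour.
t_eff = 89.2 × 211 / (89.2 + 211) ≈ 62.696 hours.
Remaining = 27.3 × (1/2)^(247/62.696) = 27.3 × (1/2)^3.9397 ≈ 1.7791 mCi.

1.78 mCi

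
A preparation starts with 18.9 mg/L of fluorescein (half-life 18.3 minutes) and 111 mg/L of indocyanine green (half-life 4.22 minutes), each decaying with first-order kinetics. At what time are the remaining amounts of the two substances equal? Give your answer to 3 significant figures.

14.0 minutes

Set 18.9·(1/2)^(t/18.3) = 111·(1/2)^(t/4.22).
Taking log₂: log₂(18.9/111) = t·(1/18.3 − 1/4.22).
log₂(0.17027) = -2.5541; 1/18.3 − 1/4.22 = -0.18232.
t = -2.5541 / -0.18232 ≈ 14.009 minutes.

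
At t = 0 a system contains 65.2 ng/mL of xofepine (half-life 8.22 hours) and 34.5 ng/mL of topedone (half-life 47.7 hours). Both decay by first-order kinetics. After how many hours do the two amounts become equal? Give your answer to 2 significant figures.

Set 65.2·(1/2)^(t/8.22) = 34.5·(1/2)^(t/47.7).
Taking log₂: log₂(65.2/34.5) = t·(1/8.22 − 1/47.7).
log₂(1.8899) = 0.91828; 1/8.22 − 1/47.7 = 0.10069.
t = 0.91828 / 0.10069 ≈ 9.1198 hours.

9.1 hours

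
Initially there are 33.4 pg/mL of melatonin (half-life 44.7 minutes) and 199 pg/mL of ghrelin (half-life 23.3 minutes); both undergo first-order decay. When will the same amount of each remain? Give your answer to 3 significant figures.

125 minutes

Set 33.4·(1/2)^(t/44.7) = 199·(1/2)^(t/23.3).
Taking log₂: log₂(33.4/199) = t·(1/44.7 − 1/23.3).
log₂(0.16784) = -2.5748; 1/44.7 − 1/23.3 = -0.020547.
t = -2.5748 / -0.020547 ≈ 125.31 minutes.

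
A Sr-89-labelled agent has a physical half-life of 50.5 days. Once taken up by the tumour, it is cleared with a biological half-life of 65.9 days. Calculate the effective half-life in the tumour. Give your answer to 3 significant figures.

1/t_eff = 1/t_phys + 1/t_biol = 1/50.5 + 1/65.9 = 0.034976 per day.
t_eff = 50.5 × 65.9 / (50.5 + 65.9) ≈ 28.591 days.

28.6 days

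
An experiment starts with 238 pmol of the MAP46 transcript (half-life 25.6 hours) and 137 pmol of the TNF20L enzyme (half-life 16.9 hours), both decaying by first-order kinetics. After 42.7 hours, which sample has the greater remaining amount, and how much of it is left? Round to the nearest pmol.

MAP46 transcript: 238 × (1/2)^1.668 ≈ 74.898 pmol.
TNF20L enzyme: 137 × (1/2)^2.5266 ≈ 23.776 pmol.
MAP46 transcript has more remaining, at ≈ 74.898 pmol.

MAP46 transcript, 75 pmol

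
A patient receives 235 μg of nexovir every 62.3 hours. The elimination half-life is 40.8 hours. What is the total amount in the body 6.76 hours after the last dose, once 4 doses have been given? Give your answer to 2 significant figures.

320 μg

The 4 doses were given 193.66, 131.36, 69.06, 6.76 hours ago.
Total = 235·(1/2)^(193.66/40.8) + 235·(1/2)^(131.36/40.8) + 235·(1/2)^(69.06/40.8) + 235·(1/2)^(6.76/40.8)
      = 8.754 + 25.227 + 72.699 + 209.5 ≈ 316.18 μg.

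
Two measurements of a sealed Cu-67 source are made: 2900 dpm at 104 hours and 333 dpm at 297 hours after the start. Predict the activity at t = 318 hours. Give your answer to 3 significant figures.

263 dpm

Over Δt = 297 − 104 = 193 hours, the level fell by a factor of 2900/333 ≈ 8.7087.
n = log₂(8.7087) ≈ 3.1225 half-lives, so t½ = 193/3.1225 ≈ 61.81 hours.
From t = 297 to t = 318: 333 × (1/2)^((318−297)/61.81) ≈ 263.13 dpm.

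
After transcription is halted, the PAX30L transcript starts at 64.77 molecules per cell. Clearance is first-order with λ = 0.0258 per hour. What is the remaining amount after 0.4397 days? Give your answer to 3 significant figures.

t½ = ln 2 / λ = 0.69315 / 0.0258 ≈ 26.866 hours.
Convert the elapsed time: 0.4397 days = 10.5528 hours.
Number of half-lives: n = 10.5528/26.866 ≈ 0.39279.
Remaining = 64.77 × (1/2)^0.39279 = 64.77 × 0.76165 ≈ 49.332 molecules per cell.

49.3 molecules per cell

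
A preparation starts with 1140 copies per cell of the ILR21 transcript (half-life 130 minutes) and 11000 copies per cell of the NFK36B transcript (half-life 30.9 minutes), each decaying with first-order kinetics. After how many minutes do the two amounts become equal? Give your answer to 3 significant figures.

133 minutes

Set 1140·(1/2)^(t/130) = 11000·(1/2)^(t/30.9).
Taking log₂: log₂(1140/11000) = t·(1/130 − 1/30.9).
log₂(0.10364) = -3.2704; 1/130 − 1/30.9 = -0.02467.
t = -3.2704 / -0.02467 ≈ 132.56 minutes.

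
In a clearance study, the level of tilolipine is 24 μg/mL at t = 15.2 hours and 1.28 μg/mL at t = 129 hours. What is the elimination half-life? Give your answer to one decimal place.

Over Δt = 129 − 15.2 = 113.8 hours, the level fell by a factor of 24/1.28 ≈ 18.75.
n = log₂(18.75) ≈ 4.2288 half-lives, so t½ = 113.8/4.2288 ≈ 26.911 hours.

26.9 hours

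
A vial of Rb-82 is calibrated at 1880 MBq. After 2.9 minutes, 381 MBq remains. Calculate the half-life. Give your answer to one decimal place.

A/A₀ = 381/1880 ≈ 0.20266.
n = log₂(4.9344) ≈ 2.3029 half-lives elapsed in 2.9 minutes.
t½ = 2.9/2.3029 ≈ 1.2593 minutes.

1.3 minutes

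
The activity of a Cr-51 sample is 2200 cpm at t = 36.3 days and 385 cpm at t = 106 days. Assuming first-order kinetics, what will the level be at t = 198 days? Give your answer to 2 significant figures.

Over Δt = 106 − 36.3 = 69.7 days, the level fell by a factor of 2200/385 ≈ 5.7143.
n = log₂(5.7143) ≈ 2.5146 half-lives, so t½ = 69.7/2.5146 ≈ 27.718 days.
From t = 106 to t = 198: 385 × (1/2)^((198−106)/27.718) ≈ 38.576 cpm.

39 cpm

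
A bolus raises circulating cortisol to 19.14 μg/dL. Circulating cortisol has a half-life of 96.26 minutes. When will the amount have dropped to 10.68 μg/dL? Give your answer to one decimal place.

81.0 minutes

Fraction remaining = 10.68/19.14 ≈ 0.55799.
n = log₂(19.14/10.68) = ln(1.7921)/ln 2 ≈ 0.84168 half-lives.
t = n × t½ = 0.84168 × 96.26 ≈ 81.02 minutes.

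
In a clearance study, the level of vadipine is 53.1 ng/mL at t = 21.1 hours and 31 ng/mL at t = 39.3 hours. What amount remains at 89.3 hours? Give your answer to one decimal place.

Over Δt = 39.3 − 21.1 = 18.2 hours, the level fell by a factor of 53.1/31 ≈ 1.7129.
n = log₂(1.7129) ≈ 0.77644 half-lives, so t½ = 18.2/0.77644 ≈ 23.44 hours.
From t = 39.3 to t = 89.3: 31 × (1/2)^((89.3−39.3)/23.44) ≈ 7.0671 ng/mL.

7.1 ng/mL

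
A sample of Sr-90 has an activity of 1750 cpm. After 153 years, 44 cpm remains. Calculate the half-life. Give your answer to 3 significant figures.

A/A₀ = 44/1750 ≈ 0.025143.
n = log₂(39.773) ≈ 5.3137 half-lives elapsed in 153 years.
t½ = 153/5.3137 ≈ 28.793 years.

28.8 years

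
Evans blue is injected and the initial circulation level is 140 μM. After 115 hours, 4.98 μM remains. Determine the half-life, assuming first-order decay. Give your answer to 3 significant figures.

23.9 hours

A/A₀ = 4.98/140 ≈ 0.035571.
n = log₂(28.112) ≈ 4.8131 half-lives elapsed in 115 hours.
t½ = 115/4.8131 ≈ 23.893 hours.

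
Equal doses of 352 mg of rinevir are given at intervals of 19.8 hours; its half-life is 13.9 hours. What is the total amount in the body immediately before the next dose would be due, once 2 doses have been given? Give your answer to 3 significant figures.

The 2 doses were given 39.6, 19.8 hours ago.
Total = 352·(1/2)^(39.6/13.9) + 352·(1/2)^(19.8/13.9)
      = 48.858 + 131.14 ≈ 180 mg.

180 mg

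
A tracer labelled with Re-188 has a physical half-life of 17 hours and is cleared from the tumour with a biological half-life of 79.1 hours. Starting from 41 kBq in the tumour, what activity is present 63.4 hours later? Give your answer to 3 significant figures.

1.77 kBq

1/t_eff = 1/t_phys + 1/t_biol = 1/17 + 1/79.1 = 0.071466 per hour.
t_eff = 17 × 79.1 / (17 + 79.1) ≈ 13.993 hours.
Remaining = 41 × (1/2)^(63.4/13.993) = 41 × (1/2)^4.5309 ≈ 1.7735 kBq.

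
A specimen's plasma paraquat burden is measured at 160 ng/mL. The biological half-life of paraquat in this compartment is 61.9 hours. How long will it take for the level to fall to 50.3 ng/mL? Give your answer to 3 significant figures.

103 hours

Fraction remaining = 50.3/160 ≈ 0.31437.
n = log₂(160/50.3) = ln(3.1809)/ln 2 ≈ 1.6694 half-lives.
t = n × t½ = 1.6694 × 61.9 ≈ 103.34 hours.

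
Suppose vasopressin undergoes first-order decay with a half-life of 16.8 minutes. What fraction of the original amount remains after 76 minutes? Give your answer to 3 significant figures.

0.0435

n = 76/16.8 ≈ 4.5238 half-lives.
Fraction remaining = (1/2)^4.5238 ≈ 0.043471.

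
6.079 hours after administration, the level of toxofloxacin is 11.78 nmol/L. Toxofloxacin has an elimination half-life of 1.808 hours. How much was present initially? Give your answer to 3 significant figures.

121 nmol/L

Number of half-lives elapsed: n = 6.079/1.808 ≈ 3.3623.
A₀ = A × 2^n = 11.78 × 2^3.3623 = 11.78 × 10.284 ≈ 121.14 nmol/L.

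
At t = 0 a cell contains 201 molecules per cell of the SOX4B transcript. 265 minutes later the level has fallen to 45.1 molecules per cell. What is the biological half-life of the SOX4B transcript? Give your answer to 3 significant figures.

A/A₀ = 45.1/201 ≈ 0.22438.
n = log₂(4.4568) ≈ 2.156 half-lives elapsed in 265 minutes.
t½ = 265/2.156 ≈ 122.91 minutes.

123 minutes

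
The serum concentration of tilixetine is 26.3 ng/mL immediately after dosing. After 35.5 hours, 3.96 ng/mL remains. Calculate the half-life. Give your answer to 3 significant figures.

A/A₀ = 3.96/26.3 ≈ 0.15057.
n = log₂(6.6414) ≈ 2.7315 half-lives elapsed in 35.5 hours.
t½ = 35.5/2.7315 ≈ 12.997 hours.

13.0 hours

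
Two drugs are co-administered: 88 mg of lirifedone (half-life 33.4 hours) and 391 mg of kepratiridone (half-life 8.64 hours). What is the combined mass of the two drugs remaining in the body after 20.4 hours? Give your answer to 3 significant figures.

lirifedone: 88 × (1/2)^(20.4/33.4) = 88 × (1/2)^0.61078 ≈ 57.626 mg.
kepratiridone: 391 × (1/2)^(20.4/8.64) = 391 × (1/2)^2.3611 ≈ 76.105 mg.
Total = 57.626 + 76.105 ≈ 133.73 mg.

134 mg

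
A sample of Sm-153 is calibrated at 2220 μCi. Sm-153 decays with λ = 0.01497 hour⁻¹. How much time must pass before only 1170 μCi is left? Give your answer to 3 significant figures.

t½ = ln 2 / λ = 0.69315 / 0.01497 ≈ 46.302 hours.
Fraction remaining = 1170/2220 ≈ 0.52703.
n = log₂(2220/1170) = ln(1.8974)/ln 2 ≈ 0.92405 half-lives.
t = n × t½ = 0.92405 × 46.302 ≈ 42.786 hours.

42.8 hours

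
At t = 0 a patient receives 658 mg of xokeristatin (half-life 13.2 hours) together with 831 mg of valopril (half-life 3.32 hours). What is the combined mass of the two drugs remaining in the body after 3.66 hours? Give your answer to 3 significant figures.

930 mg

xokeristatin: 658 × (1/2)^(3.66/13.2) = 658 × (1/2)^0.27727 ≈ 542.95 mg.
valopril: 831 × (1/2)^(3.66/3.32) = 831 × (1/2)^1.1024 ≈ 387.03 mg.
Total = 542.95 + 387.03 ≈ 929.98 mg.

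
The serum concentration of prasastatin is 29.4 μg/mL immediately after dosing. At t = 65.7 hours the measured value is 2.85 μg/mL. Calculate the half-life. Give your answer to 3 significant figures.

19.5 hours

A/A₀ = 2.85/29.4 ≈ 0.096939.
n = log₂(10.316) ≈ 3.3668 half-lives elapsed in 65.7 hours.
t½ = 65.7/3.3668 ≈ 19.514 hours.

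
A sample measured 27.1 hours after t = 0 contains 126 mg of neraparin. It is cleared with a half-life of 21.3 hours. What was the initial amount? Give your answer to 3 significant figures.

304 mg

Number of half-lives elapsed: n = 27.1/21.3 ≈ 1.2723.
A₀ = A × 2^n = 126 × 2^1.2723 = 126 × 2.4155 ≈ 304.35 mg.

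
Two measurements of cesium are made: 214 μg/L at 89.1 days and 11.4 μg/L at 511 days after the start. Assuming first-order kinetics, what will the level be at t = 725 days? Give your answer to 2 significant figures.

2.6 μg/L

Over Δt = 511 − 89.1 = 421.9 days, the level fell by a factor of 214/11.4 ≈ 18.772.
n = log₂(18.772) ≈ 4.2305 half-lives, so t½ = 421.9/4.2305 ≈ 99.728 days.
From t = 511 to t = 725: 11.4 × (1/2)^((725−511)/99.728) ≈ 2.576 μg/L.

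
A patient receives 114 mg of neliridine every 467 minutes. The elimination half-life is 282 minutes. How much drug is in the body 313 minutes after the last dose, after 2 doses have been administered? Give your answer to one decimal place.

The 2 doses were given 780, 313 minutes ago.
Total = 114·(1/2)^(780/282) + 114·(1/2)^(313/282)
      = 16.76 + 52.818 ≈ 69.578 mg.

69.6 mg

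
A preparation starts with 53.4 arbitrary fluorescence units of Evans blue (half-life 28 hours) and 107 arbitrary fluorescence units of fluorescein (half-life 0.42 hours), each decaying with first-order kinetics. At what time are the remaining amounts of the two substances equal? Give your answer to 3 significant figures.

Set 53.4·(1/2)^(t/28) = 107·(1/2)^(t/0.42).
Taking log₂: log₂(53.4/107) = t·(1/28 − 1/0.42).
log₂(0.49907) = -1.0027; 1/28 − 1/0.42 = -2.3452.
t = -1.0027 / -2.3452 ≈ 0.42755 hours.

0.428 hours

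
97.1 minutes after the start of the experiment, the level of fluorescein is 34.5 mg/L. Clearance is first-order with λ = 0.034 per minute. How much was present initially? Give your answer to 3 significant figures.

t½ = ln 2 / λ = 0.69315 / 0.034 ≈ 20.387 minutes.
Number of half-lives elapsed: n = 97.1/20.387 ≈ 4.7629.
A₀ = A × 2^n = 34.5 × 2^4.7629 = 34.5 × 27.151 ≈ 936.7 mg/L.

937 mg/L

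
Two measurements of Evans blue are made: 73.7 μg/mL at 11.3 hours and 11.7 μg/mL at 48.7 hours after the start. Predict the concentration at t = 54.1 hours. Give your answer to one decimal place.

9.0 μg/mL

Over Δt = 48.7 − 11.3 = 37.4 hours, the level fell by a factor of 73.7/11.7 ≈ 6.2991.
n = log₂(6.2991) ≈ 2.6552 half-lives, so t½ = 37.4/2.6552 ≈ 14.086 hours.
From t = 48.7 to t = 54.1: 11.7 × (1/2)^((54.1−48.7)/14.086) ≈ 8.9698 μg/mL.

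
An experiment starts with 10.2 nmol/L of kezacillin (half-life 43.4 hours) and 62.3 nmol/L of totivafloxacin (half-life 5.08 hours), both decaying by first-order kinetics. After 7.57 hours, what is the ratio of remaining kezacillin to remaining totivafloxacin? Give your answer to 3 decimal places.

0.408

kezacillin: 10.2 × (1/2)^(7.57/43.4) = 10.2 × (1/2)^0.17442 ≈ 9.0384 nmol/L.
totivafloxacin: 62.3 × (1/2)^(7.57/5.08) = 62.3 × (1/2)^1.4902 ≈ 22.177 nmol/L.
Ratio ≈ 9.0384 / 22.177 ≈ 0.40756.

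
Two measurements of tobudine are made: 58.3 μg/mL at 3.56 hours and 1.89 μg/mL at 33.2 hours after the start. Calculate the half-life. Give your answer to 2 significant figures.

Over Δt = 33.2 − 3.56 = 29.64 hours, the level fell by a factor of 58.3/1.89 ≈ 30.847.
n = log₂(30.847) ≈ 4.947 half-lives, so t½ = 29.64/4.947 ≈ 5.9915 hours.

6.0 hours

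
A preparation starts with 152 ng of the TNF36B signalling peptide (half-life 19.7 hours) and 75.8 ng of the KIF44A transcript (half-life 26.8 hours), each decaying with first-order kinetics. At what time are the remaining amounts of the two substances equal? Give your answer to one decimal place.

74.6 hours

Set 152·(1/2)^(t/19.7) = 75.8·(1/2)^(t/26.8).
Taking log₂: log₂(152/75.8) = t·(1/19.7 − 1/26.8).
log₂(2.0053) = 1.0038; 1/19.7 − 1/26.8 = 0.013448.
t = 1.0038 / 0.013448 ≈ 74.643 hours.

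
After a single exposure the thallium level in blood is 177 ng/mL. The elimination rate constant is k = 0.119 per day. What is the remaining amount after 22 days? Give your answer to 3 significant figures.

t½ = ln 2 / k = 0.69315 / 0.119 ≈ 5.8248 days.
Number of half-lives: n = 22/5.8248 ≈ 3.777.
Remaining = 177 × (1/2)^3.777 = 177 × 0.072949 ≈ 12.912 ng/mL.

12.9 ng/mL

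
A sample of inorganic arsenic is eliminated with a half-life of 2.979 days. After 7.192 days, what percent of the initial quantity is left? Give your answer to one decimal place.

18.8%

n = 7.192/2.979 ≈ 2.4142 half-lives.
Fraction remaining = (1/2)^2.4142 ≈ 0.1876, i.e. 18.76%.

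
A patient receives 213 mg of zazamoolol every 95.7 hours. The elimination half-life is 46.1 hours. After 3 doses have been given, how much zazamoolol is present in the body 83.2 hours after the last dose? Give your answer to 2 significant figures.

The 3 doses were given 274.6, 178.9, 83.2 hours ago.
Total = 213·(1/2)^(274.6/46.1) + 213·(1/2)^(178.9/46.1) + 213·(1/2)^(83.2/46.1)
      = 3.4297 + 14.46 + 60.966 ≈ 78.856 mg.

79 mg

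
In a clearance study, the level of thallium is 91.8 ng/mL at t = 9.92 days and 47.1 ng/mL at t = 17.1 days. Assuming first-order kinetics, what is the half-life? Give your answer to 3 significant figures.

7.46 days

Over Δt = 17.1 − 9.92 = 7.18 days, the level fell by a factor of 91.8/47.1 ≈ 1.949.
n = log₂(1.949) ≈ 0.96277 half-lives, so t½ = 7.18/0.96277 ≈ 7.4577 days.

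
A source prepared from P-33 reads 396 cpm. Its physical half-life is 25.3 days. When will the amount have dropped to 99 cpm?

50.6 days

99/396 = 1/4, so 2 half-lives have elapsed.
t = 2 × 25.3 = 50.6 days.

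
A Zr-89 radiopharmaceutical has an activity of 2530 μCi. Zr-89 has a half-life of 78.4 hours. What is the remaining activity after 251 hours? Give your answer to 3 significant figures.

Number of half-lives: n = 251/78.4 ≈ 3.2015.
Remaining = 2530 × (1/2)^3.2015 = 2530 × 0.1087 ≈ 275.02 μCi.

275 μCi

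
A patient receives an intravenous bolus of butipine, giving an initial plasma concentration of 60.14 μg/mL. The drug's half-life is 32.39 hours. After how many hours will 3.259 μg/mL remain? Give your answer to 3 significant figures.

Fraction remaining = 3.259/60.14 ≈ 0.05419.
n = log₂(60.14/3.259) = ln(18.454)/ln 2 ≈ 4.2058 half-lives.
t = n × t½ = 4.2058 × 32.39 ≈ 136.23 hours.

136 hours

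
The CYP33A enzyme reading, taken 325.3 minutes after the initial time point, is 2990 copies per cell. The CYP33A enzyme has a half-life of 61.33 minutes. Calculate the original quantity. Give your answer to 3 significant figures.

118000 copies per cell

Number of half-lives elapsed: n = 325.3/61.33 ≈ 5.3041.
A₀ = A × 2^n = 2990 × 2^5.3041 = 2990 × 39.509 ≈ 118130 copies per cell.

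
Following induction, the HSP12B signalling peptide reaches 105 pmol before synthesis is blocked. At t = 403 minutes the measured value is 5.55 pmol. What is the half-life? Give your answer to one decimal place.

A/A₀ = 5.55/105 ≈ 0.052857.
n = log₂(18.919) ≈ 4.2418 half-lives elapsed in 403 minutes.
t½ = 403/4.2418 ≈ 95.008 minutes.

95.0 minutes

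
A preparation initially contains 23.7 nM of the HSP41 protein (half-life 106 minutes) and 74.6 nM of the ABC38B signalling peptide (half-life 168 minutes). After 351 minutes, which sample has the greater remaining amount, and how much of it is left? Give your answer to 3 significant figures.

ABC38B signalling peptide, 17.5 nM

HSP41 protein: 23.7 × (1/2)^3.3113 ≈ 2.3875 nM.
ABC38B signalling peptide: 74.6 × (1/2)^2.0893 ≈ 17.531 nM.
ABC38B signalling peptide has more remaining, at ≈ 17.531 nM.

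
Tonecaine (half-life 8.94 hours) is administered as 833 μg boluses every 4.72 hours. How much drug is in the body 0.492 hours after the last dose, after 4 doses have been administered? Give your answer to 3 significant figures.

2010 μg

The 4 doses were given 14.652, 9.932, 5.212, 0.492 hours ago.
Total = 833·(1/2)^(14.652/8.94) + 833·(1/2)^(9.932/8.94) + 833·(1/2)^(5.212/8.94) + 833·(1/2)^(0.492/8.94)
      = 267.47 + 385.67 + 556.09 + 801.82 ≈ 2011.1 μg.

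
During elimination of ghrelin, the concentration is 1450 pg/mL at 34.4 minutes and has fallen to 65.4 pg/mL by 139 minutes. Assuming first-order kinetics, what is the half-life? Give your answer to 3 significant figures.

23.4 minutes

Over Δt = 139 − 34.4 = 104.6 minutes, the level fell by a factor of 1450/65.4 ≈ 22.171.
n = log₂(22.171) ≈ 4.4706 half-lives, so t½ = 104.6/4.4706 ≈ 23.397 minutes.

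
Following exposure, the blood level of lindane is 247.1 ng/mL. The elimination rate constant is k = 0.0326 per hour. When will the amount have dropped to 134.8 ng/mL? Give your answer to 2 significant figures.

t½ = ln 2 / k = 0.69315 / 0.0326 ≈ 21.262 hours.
Fraction remaining = 134.8/247.1 ≈ 0.54553.
n = log₂(247.1/134.8) = ln(1.8331)/ln 2 ≈ 0.87427 half-lives.
t = n × t½ = 0.87427 × 21.262 ≈ 18.589 hours.

19 hours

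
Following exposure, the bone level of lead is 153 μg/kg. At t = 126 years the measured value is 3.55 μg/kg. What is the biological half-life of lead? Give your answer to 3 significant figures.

23.2 years

A/A₀ = 3.55/153 ≈ 0.023203.
n = log₂(43.099) ≈ 5.4296 half-lives elapsed in 126 years.
t½ = 126/5.4296 ≈ 23.206 years.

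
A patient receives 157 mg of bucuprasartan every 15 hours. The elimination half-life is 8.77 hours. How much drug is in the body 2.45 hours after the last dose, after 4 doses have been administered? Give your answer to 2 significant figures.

180 mg

The 4 doses were given 47.45, 32.45, 17.45, 2.45 hours ago.
Total = 157·(1/2)^(47.45/8.77) + 157·(1/2)^(32.45/8.77) + 157·(1/2)^(17.45/8.77) + 157·(1/2)^(2.45/8.77)
      = 3.6913 + 12.08 + 39.53 + 129.36 ≈ 184.66 mg.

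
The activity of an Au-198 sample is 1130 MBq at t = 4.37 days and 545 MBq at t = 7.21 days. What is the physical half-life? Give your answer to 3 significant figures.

2.70 days

Over Δt = 7.21 − 4.37 = 2.84 days, the level fell by a factor of 1130/545 ≈ 2.0734.
n = log₂(2.0734) ≈ 1.052 half-lives, so t½ = 2.84/1.052 ≈ 2.6996 days.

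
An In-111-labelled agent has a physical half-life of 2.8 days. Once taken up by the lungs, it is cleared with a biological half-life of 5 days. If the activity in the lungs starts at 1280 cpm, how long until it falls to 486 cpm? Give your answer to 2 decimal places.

1/t_eff = 1/t_phys + 1/t_biol = 1/2.8 + 1/5 = 0.55714 per day.
t_eff = 2.8 × 5 / (2.8 + 5) ≈ 1.7949 days.
n = log₂(1280/486) ≈ 1.3971; t = 1.3971 × 1.7949 ≈ 2.5076 days.

2.51 days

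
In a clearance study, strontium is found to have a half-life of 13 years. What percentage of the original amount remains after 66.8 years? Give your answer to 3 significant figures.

2.84%

n = 66.8/13 ≈ 5.1385 half-lives.
Fraction remaining = (1/2)^5.1385 ≈ 0.02839, i.e. 2.839%.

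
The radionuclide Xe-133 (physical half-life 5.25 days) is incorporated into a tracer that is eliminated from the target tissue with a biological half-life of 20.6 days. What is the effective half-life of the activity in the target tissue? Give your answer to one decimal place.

4.2 days

1/t_eff = 1/t_phys + 1/t_biol = 1/5.25 + 1/20.6 = 0.23902 per day.
t_eff = 5.25 × 20.6 / (5.25 + 20.6) ≈ 4.1838 days.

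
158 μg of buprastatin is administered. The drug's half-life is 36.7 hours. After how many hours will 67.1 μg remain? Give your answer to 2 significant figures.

Fraction remaining = 67.1/158 ≈ 0.42468.
n = log₂(158/67.1) = ln(2.3547)/ln 2 ≈ 1.2355 half-lives.
t = n × t½ = 1.2355 × 36.7 ≈ 45.344 hours.

45 hours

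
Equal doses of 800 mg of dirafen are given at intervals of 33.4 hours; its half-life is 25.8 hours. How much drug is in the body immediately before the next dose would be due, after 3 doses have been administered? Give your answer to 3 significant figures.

513 mg

The 3 doses were given 100.2, 66.8, 33.4 hours ago.
Total = 800·(1/2)^(100.2/25.8) + 800·(1/2)^(66.8/25.8) + 800·(1/2)^(33.4/25.8)
      = 54.197 + 132.95 + 326.13 ≈ 513.27 mg.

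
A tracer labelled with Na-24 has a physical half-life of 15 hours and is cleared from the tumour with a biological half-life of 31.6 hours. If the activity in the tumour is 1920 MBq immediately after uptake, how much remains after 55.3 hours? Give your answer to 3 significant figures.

44.3 MBq

1/t_eff = 1/t_phys + 1/t_biol = 1/15 + 1/31.6 = 0.098312 per hour.
t_eff = 15 × 31.6 / (15 + 31.6) ≈ 10.172 hours.
Remaining = 1920 × (1/2)^(55.3/10.172) = 1920 × (1/2)^5.4367 ≈ 44.33 MBq.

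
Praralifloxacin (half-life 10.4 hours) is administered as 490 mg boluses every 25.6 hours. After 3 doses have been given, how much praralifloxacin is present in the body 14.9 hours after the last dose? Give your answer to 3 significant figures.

The 3 doses were given 66.1, 40.5, 14.9 hours ago.
Total = 490·(1/2)^(66.1/10.4) + 490·(1/2)^(40.5/10.4) + 490·(1/2)^(14.9/10.4)
      = 5.983 + 32.955 + 181.52 ≈ 220.45 mg.

220 mg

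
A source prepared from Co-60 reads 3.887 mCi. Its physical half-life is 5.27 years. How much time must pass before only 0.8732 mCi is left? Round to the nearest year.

Fraction remaining = 0.8732/3.887 ≈ 0.22465.
n = log₂(3.887/0.8732) = ln(4.4514)/ln 2 ≈ 2.1543 half-lives.
t = n × t½ = 2.1543 × 5.27 ≈ 11.353 years.

11 years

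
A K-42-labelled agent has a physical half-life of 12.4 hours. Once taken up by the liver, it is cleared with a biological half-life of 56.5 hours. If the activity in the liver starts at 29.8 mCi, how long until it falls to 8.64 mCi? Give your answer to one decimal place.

18.2 hours

1/t_eff = 1/t_phys + 1/t_biol = 1/12.4 + 1/56.5 = 0.098344 per hour.
t_eff = 12.4 × 56.5 / (12.4 + 56.5) ≈ 10.168 hours.
n = log₂(29.8/8.64) ≈ 1.7862; t = 1.7862 × 10.168 ≈ 18.163 hours.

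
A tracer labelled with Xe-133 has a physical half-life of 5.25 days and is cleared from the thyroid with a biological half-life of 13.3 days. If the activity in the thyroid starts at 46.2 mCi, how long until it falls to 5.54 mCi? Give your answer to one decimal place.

1/t_eff = 1/t_phys + 1/t_biol = 1/5.25 + 1/13.3 = 0.26566 per day.
t_eff = 5.25 × 13.3 / (5.25 + 13.3) ≈ 3.7642 days.
n = log₂(46.2/5.54) ≈ 3.0599; t = 3.0599 × 3.7642 ≈ 11.518 days.

11.5 days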